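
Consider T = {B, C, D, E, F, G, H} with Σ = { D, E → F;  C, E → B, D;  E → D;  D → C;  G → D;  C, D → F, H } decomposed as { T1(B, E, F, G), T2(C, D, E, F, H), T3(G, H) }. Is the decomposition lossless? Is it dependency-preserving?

lossless but not dependency-preserving

Lossless test (chase): Rows 1 and 2 agree on E; apply E→D and equate their D entries. Rows 1 and 2 agree on D; apply D→C and equate their C entries. Rows 1 and 3 agree on G; apply G→D and equate their D entries. Rows 1 and 2 agree on C, D; apply C, D→F, H and equate their F, H entries. Rows 1 and 2 agree on C, E; apply C, E→B, D and equate their B, D entries. Rows 1 and 3 agree on D; apply D→C and equate their C entries. Rows 1 and 3 agree on C, D; apply C, D→F, H and equate their F, H entries. Row 1 is now all distinguished symbols — the join is lossless.
Dependency preservation: the restricted closure of {G} across the fragments never reaches {D}, so G → D cannot be enforced without a join — not preserved.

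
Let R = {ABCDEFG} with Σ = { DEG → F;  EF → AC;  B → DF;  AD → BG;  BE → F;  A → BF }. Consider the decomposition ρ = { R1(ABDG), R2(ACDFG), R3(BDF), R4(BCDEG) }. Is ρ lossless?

Chase test. Columns are ABCDEFG; row i has aⱼ where attribute j ∈ Ri, else bᵢⱼ.
Initial tableau (one row per fragment):
  row 1: a1 a2 b13 a4 b15 b16 a7
  row 2: a1 b22 a3 a4 b25 a6 a7
  row 3: b31 a2 b33 a4 b35 a6 b37
  row 4: b41 a2 a3 a4 a5 b46 a7
Rows 1 and 3 agree on B; apply B→DF and equate their DF entries.
Rows 1 and 4 agree on B; apply B→DF and equate their DF entries.
Rows 1 and 2 agree on AD; apply AD→BG and equate their BG entries.
No row becomes fully distinguished — the join is lossy.

No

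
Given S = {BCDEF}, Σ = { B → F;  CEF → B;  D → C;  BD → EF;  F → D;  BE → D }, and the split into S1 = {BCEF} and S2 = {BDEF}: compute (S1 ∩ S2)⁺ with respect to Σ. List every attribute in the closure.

BCDEF

S1 ∩ S2 = {BEF}.
F → D applies, adding D
D → C applies, adding C
Closure: {BCDEF}.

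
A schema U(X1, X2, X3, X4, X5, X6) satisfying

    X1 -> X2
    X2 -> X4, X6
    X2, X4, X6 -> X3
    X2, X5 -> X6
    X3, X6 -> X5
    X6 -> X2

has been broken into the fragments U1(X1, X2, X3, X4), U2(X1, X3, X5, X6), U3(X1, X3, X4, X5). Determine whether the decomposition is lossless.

Yes

Chase test. Columns are X1, X2, X3, X4, X5, X6; row i has aⱼ where attribute j ∈ Ui, else bᵢⱼ.
Initial tableau (one row per fragment):
  row 1: a1 a2 a3 a4 b15 b16
  row 2: a1 b22 a3 b24 a5 a6
  row 3: a1 b32 a3 a4 a5 b36
Rows 1 and 2 agree on X1; apply X1→X2 and equate their X2 entries.
Rows 1 and 3 agree on X1; apply X1→X2 and equate their X2 entries.
Rows 1 and 2 agree on X2; apply X2→X4, X6 and equate their X4, X6 entries.
Rows 1 and 3 agree on X2; apply X2→X4, X6 and equate their X4, X6 entries.
Rows 1 and 2 agree on X3, X6; apply X3, X6→X5 and equate their X5 entries.
Row 1 is now all distinguished symbols — the join is lossless.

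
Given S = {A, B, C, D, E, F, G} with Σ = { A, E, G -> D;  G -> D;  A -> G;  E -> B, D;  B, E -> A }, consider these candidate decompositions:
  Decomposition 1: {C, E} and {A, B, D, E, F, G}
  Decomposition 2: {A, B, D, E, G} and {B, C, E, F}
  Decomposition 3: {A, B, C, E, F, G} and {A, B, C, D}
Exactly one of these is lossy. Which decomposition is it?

Decomposition 1

Decomposition 1: common = {E}, closure = {A, B, D, E, G} → lossy.
Decomposition 2: common = {B, E}, closure = {A, B, D, E, G} → lossless.
Decomposition 3: common = {A, B, C}, closure = {A, B, C, D, G} → lossless.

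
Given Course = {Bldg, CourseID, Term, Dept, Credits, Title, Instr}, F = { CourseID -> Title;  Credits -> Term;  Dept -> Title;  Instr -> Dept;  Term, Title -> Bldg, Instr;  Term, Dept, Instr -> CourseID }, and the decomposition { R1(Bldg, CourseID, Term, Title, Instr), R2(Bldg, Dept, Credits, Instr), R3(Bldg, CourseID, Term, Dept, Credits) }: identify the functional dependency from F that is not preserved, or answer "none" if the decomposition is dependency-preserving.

Dept -> Title

Check Dept → Title: no single fragment contains all of {Dept, Title}, and the restricted closure of {Dept} across the fragments never reaches {Title}.
CourseID → Title is preserved.
Credits → Term is preserved.
Instr → Dept is preserved.
Term, Title → Bldg, Instr is preserved.
Term, Dept, Instr → CourseID is preserved.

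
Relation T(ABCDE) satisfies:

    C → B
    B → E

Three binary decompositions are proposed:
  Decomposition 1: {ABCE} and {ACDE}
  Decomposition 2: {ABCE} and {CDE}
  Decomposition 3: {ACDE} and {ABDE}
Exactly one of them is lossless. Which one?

Decomposition 1: common = {ACE}, closure = {ABCE} → lossless.
Decomposition 2: common = {CE}, closure = {BCE} → lossy.
Decomposition 3: common = {ADE}, closure = {ADE} → lossy.

Decomposition 1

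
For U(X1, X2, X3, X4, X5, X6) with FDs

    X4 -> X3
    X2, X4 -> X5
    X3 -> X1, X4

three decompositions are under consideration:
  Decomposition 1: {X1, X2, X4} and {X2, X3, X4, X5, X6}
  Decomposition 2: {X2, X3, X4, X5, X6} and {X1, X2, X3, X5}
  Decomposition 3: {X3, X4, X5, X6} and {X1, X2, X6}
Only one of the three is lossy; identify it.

Decomposition 3

Decomposition 1: common = {X2, X4}, closure = {X1, X2, X3, X4, X5} → lossless.
Decomposition 2: common = {X2, X3, X5}, closure = {X1, X2, X3, X4, X5} → lossless.
Decomposition 3: common = {X6}, closure = {X6} → lossy.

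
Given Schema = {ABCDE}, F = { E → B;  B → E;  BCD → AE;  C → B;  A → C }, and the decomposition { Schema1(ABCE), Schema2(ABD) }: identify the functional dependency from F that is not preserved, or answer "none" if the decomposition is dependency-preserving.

Check BCD → AE: no single fragment contains all of {ABCDE}, and the restricted closure of {BCD} across the fragments never reaches {AE}.
E → B is preserved.
B → E is preserved.
C → B is preserved.
A → C is preserved.

BCD → AE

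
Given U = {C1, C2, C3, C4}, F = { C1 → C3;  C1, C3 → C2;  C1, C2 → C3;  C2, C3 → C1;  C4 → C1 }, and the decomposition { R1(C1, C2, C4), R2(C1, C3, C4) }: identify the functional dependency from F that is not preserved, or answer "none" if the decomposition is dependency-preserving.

Check C2, C3 → C1: no single fragment contains all of {C1, C2, C3}, and the restricted closure of {C2, C3} across the fragments never reaches {C1}.
C1 → C3 is preserved.
C1, C3 → C2 is preserved.
C1, C2 → C3 is preserved.
C4 → C1 is preserved.

C2, C3 → C1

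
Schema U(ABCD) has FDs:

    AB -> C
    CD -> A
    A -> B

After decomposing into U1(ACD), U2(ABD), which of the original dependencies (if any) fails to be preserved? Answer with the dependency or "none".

AB → C: restricted closure across fragments reaches C.
CD → A lies within U1.
A → B lies within U2.
Every dependency is enforceable on the fragments, so the decomposition is dependency-preserving.

none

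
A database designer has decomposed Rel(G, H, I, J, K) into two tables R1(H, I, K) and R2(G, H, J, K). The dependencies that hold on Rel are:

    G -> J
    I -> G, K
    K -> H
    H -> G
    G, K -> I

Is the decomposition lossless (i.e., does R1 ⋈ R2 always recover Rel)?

Common attributes: R1 ∩ R2 = {H, K}.
Closure of {H, K}: H → G applies, adding G; G, K → I applies, adding I; G → J applies, adding J. So (H, K)⁺ = {G, H, I, J, K}.
This closure contains every attribute of R1, so R1 ∩ R2 → R1. The join is lossless.

Yes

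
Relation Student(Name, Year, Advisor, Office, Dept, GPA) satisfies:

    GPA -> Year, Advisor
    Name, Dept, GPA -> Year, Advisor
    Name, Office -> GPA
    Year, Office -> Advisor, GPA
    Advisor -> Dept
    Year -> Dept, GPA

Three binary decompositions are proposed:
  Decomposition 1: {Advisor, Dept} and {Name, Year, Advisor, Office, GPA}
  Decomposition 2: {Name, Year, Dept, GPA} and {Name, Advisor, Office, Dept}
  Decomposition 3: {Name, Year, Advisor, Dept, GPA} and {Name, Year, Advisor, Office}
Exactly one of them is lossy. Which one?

Decomposition 1: common = {Advisor}, closure = {Advisor, Dept} → lossless.
Decomposition 2: common = {Name, Dept}, closure = {Name, Dept} → lossy.
Decomposition 3: common = {Name, Year, Advisor}, closure = {Name, Year, Advisor, Dept, GPA} → lossless.

Decomposition 2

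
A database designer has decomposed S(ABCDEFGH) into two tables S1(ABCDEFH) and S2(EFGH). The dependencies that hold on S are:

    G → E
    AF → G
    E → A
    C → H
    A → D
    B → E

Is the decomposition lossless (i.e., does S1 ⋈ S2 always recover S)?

Yes

Common attributes: S1 ∩ S2 = {EFH}.
Closure of {EFH}: E → A applies, adding A; A → D applies, adding D; AF → G applies, adding G. So (EFH)⁺ = {ADEFGH}.
This closure contains every attribute of S2, so S1 ∩ S2 → S2. The join is lossless.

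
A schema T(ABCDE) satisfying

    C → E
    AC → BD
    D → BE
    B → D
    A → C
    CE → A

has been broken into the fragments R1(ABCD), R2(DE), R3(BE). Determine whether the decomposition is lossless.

Yes

Chase test. Columns are ABCDE; row i has aⱼ where attribute j ∈ Ri, else bᵢⱼ.
Initial tableau (one row per fragment):
  row 1: a1 a2 a3 a4 b15
  row 2: b21 b22 b23 a4 a5
  row 3: b31 a2 b33 b34 a5
Rows 1 and 2 agree on D; apply D→BE and equate their BE entries.
Rows 1 and 3 agree on B; apply B→D and equate their D entries.
Row 1 is now all distinguished symbols — the join is lossless.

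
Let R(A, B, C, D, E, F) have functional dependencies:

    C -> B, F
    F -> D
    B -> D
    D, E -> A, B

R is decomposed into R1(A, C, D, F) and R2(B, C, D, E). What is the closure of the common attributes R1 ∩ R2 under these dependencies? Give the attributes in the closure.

B, C, D, F

R1 ∩ R2 = {C, D}.
C → B, F applies, adding B, F
Closure: {B, C, D, F}.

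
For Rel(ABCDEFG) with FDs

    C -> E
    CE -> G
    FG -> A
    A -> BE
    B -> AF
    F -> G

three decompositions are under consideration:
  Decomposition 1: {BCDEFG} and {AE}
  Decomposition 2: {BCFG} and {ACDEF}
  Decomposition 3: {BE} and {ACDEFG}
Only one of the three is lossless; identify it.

Decomposition 1: common = {E}, closure = {E} → lossy.
Decomposition 2: common = {CF}, closure = {ABCEFG} → lossless.
Decomposition 3: common = {E}, closure = {E} → lossy.

Decomposition 2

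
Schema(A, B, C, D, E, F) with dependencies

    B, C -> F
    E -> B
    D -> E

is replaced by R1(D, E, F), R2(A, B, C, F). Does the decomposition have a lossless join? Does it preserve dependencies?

lossy and not dependency-preserving

Lossless test: (F)⁺ = {F}, which is a superkey of neither fragment — lossy.
Dependency preservation: the restricted closure of {E} across the fragments never reaches {B}, so E → B cannot be enforced without a join — not preserved.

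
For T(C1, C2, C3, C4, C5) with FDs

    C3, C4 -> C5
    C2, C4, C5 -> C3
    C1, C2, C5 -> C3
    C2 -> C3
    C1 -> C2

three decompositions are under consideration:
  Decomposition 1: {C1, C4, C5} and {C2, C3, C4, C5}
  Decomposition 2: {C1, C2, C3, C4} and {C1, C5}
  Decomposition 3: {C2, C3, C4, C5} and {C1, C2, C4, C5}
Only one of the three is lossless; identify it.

Decomposition 1: common = {C4, C5}, closure = {C4, C5} → lossy.
Decomposition 2: common = {C1}, closure = {C1, C2, C3} → lossy.
Decomposition 3: common = {C2, C4, C5}, closure = {C2, C3, C4, C5} → lossless.

Decomposition 3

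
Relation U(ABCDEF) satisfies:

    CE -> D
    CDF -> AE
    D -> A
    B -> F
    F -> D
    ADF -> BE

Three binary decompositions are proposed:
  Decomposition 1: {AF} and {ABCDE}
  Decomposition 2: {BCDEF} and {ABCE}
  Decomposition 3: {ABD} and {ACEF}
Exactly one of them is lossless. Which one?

Decomposition 1: common = {A}, closure = {A} → lossy.
Decomposition 2: common = {BCE}, closure = {ABCDEF} → lossless.
Decomposition 3: common = {A}, closure = {A} → lossy.

Decomposition 2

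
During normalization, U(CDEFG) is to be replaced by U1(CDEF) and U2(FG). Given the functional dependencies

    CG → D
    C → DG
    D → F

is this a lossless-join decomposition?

Common attributes: U1 ∩ U2 = {F}.
No dependency enlarges {F}, so (F)⁺ = {F}.
The closure contains neither all of U1 = {CDEF} nor all of U2 = {FG}, so the common attributes are not a superkey of either fragment. The join is lossy.

No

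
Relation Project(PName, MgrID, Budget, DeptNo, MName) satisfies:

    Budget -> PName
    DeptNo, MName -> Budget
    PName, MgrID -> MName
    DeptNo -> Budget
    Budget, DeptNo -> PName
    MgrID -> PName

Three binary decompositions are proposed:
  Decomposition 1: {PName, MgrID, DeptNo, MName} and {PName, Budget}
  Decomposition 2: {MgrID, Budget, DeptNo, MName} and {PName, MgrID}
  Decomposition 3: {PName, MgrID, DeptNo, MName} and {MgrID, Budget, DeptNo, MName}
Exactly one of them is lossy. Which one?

Decomposition 1

Decomposition 1: common = {PName}, closure = {PName} → lossy.
Decomposition 2: common = {MgrID}, closure = {PName, MgrID, MName} → lossless.
Decomposition 3: common = {MgrID, DeptNo, MName}, closure = {PName, MgrID, Budget, DeptNo, MName} → lossless.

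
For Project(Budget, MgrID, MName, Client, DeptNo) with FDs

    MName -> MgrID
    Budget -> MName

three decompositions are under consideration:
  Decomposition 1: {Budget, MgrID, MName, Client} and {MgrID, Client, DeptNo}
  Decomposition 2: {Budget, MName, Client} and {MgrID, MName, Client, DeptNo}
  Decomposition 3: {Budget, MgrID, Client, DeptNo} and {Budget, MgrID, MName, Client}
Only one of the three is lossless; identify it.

Decomposition 3

Decomposition 1: common = {MgrID, Client}, closure = {MgrID, Client} → lossy.
Decomposition 2: common = {MName, Client}, closure = {MgrID, MName, Client} → lossy.
Decomposition 3: common = {Budget, MgrID, Client}, closure = {Budget, MgrID, MName, Client} → lossless.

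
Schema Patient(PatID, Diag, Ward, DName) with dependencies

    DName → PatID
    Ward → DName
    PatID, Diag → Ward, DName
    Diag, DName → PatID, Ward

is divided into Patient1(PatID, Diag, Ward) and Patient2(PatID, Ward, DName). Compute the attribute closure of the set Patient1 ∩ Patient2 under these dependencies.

Patient1 ∩ Patient2 = {PatID, Ward}.
Ward → DName applies, adding DName
Closure: {PatID, Ward, DName}.

PatID, Ward, DName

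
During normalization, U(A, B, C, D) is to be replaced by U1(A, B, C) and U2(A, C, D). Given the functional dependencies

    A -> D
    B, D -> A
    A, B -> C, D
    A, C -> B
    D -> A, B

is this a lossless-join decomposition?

Yes

Common attributes: U1 ∩ U2 = {A, C}.
Closure of {A, C}: A → D applies, adding D; A, C → B applies, adding B. So (A, C)⁺ = {A, B, C, D}.
This closure contains every attribute of U1, so U1 ∩ U2 → U1. The join is lossless.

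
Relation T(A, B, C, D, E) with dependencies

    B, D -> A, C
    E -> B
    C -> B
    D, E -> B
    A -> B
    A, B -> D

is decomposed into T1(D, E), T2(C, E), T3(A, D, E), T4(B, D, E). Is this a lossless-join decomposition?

No

Chase test. Columns are A, B, C, D, E; row i has aⱼ where attribute j ∈ Ti, else bᵢⱼ.
Initial tableau (one row per fragment):
  row 1: b11 b12 b13 a4 a5
  row 2: b21 b22 a3 b24 a5
  row 3: a1 b32 b33 a4 a5
  row 4: b41 a2 b43 a4 a5
Rows 1 and 2 agree on E; apply E→B and equate their B entries.
Rows 1 and 3 agree on E; apply E→B and equate their B entries.
Rows 1 and 4 agree on E; apply E→B and equate their B entries.
Rows 1 and 3 agree on B, D; apply B, D→A, C and equate their A, C entries.
Rows 1 and 4 agree on B, D; apply B, D→A, C and equate their A, C entries.
No row becomes fully distinguished — the join is lossy.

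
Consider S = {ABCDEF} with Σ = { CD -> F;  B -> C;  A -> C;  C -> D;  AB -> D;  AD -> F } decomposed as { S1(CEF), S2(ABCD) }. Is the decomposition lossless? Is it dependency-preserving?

Lossless test: (C)⁺ = {CDF}, which is a superkey of neither fragment — lossy.
Dependency preservation: CD → F; AD → F are not contained in any single fragment, but the restricted closure of each left-hand side across the fragments still reaches the right-hand side; the remaining FDs each lie inside some fragment. All dependencies are preserved.

lossy but dependency-preserving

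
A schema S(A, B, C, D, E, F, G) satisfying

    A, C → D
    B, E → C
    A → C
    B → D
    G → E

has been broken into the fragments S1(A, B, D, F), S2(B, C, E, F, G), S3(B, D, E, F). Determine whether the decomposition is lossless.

Chase test. Columns are A, B, C, D, E, F, G; row i has aⱼ where attribute j ∈ Si, else bᵢⱼ.
Initial tableau (one row per fragment):
  row 1: a1 a2 b13 a4 b15 a6 b17
  row 2: b21 a2 a3 b24 a5 a6 a7
  row 3: b31 a2 b33 a4 a5 a6 b37
Rows 2 and 3 agree on B, E; apply B, E→C and equate their C entries.
Rows 1 and 2 agree on B; apply B→D and equate their D entries.
No row becomes fully distinguished — the join is lossy.

No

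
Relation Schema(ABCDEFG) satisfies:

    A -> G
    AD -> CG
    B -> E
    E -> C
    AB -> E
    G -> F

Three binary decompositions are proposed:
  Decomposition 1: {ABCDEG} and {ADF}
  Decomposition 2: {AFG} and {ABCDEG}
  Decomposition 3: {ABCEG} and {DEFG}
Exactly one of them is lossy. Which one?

Decomposition 3

Decomposition 1: common = {AD}, closure = {ACDFG} → lossless.
Decomposition 2: common = {AG}, closure = {AFG} → lossless.
Decomposition 3: common = {EG}, closure = {CEFG} → lossy.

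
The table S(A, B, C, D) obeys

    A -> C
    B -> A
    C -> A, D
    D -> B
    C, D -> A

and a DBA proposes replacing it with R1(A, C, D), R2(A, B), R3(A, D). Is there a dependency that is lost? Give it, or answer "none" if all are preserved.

none

A → C lies within R1.
B → A lies within R2.
C → A, D lies within R1.
D → B: restricted closure across fragments reaches B.
C, D → A lies within R1.
Every dependency is enforceable on the fragments, so the decomposition is dependency-preserving.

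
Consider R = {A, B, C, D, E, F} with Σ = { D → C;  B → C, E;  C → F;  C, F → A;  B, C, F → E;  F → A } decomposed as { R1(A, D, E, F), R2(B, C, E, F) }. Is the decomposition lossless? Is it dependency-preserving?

Lossless test: (E, F)⁺ = {A, E, F}, which is a superkey of neither fragment — lossy.
Dependency preservation: the restricted closure of {D} across the fragments never reaches {C}, so D → C cannot be enforced without a join — not preserved.

lossy and not dependency-preserving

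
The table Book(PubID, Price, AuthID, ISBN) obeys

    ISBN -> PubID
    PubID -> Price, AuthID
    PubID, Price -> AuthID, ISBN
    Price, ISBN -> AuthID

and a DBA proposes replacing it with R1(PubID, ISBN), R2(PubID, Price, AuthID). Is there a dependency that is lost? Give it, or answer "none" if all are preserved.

none

ISBN → PubID lies within R1.
PubID → Price, AuthID lies within R2.
PubID, Price → AuthID, ISBN: restricted closure across fragments reaches AuthID, ISBN.
Price, ISBN → AuthID: restricted closure across fragments reaches AuthID.
Every dependency is enforceable on the fragments, so the decomposition is dependency-preserving.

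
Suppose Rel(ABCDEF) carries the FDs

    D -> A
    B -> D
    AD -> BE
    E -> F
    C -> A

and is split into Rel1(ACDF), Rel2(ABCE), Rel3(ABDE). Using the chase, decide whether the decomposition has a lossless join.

Chase test. Columns are ABCDEF; row i has aⱼ where attribute j ∈ Reli, else bᵢⱼ.
Initial tableau (one row per fragment):
  row 1: a1 b12 a3 a4 b15 a6
  row 2: a1 a2 a3 b24 a5 b26
  row 3: a1 a2 b33 a4 a5 b36
Rows 2 and 3 agree on B; apply B→D and equate their D entries.
Rows 1 and 2 agree on AD; apply AD→BE and equate their BE entries.
Rows 1 and 2 agree on E; apply E→F and equate their F entries.
Rows 1 and 3 agree on E; apply E→F and equate their F entries.
Row 1 is now all distinguished symbols — the join is lossless.

Yes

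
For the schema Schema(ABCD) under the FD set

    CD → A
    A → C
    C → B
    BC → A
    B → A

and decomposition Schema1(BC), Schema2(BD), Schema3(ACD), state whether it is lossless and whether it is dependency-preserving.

Lossless test (chase): Rows 1 and 3 agree on C; apply C→B and equate their B entries. Rows 1 and 3 agree on BC; apply BC→A and equate their A entries. Rows 1 and 2 agree on B; apply B→A and equate their A entries. Rows 1 and 2 agree on A; apply A→C and equate their C entries. Row 2 is now all distinguished symbols — the join is lossless.
Dependency preservation: BC → A; B → A are not contained in any single fragment, but the restricted closure of each left-hand side across the fragments still reaches the right-hand side; the remaining FDs each lie inside some fragment. All dependencies are preserved.

lossless and dependency-preserving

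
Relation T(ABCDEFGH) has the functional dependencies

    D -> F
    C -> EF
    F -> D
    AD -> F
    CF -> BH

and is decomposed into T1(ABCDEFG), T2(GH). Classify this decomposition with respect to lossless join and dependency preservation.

Lossless test: (G)⁺ = {G}, which is a superkey of neither fragment — lossy.
Dependency preservation: the restricted closure of {CF} across the fragments never reaches {BH}, so CF → BH cannot be enforced without a join — not preserved.

lossy and not dependency-preserving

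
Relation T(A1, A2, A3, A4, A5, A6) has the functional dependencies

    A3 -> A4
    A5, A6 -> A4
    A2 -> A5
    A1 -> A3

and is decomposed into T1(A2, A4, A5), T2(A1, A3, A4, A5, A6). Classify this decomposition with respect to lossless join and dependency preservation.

lossy but dependency-preserving

Lossless test: (A4, A5)⁺ = {A4, A5}, which is a superkey of neither fragment — lossy.
Dependency preservation: every FD's attributes lie within a single fragment, so each can be enforced locally — preserved.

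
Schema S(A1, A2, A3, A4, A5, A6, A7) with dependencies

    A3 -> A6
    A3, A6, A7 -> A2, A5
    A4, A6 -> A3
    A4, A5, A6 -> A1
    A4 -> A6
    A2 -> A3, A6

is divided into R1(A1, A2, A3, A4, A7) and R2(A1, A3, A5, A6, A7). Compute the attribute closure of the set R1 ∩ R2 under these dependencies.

R1 ∩ R2 = {A1, A3, A7}.
A3 → A6 applies, adding A6
A3, A6, A7 → A2, A5 applies, adding A2, A5
Closure: {A1, A2, A3, A5, A6, A7}.

A1, A2, A3, A5, A6, A7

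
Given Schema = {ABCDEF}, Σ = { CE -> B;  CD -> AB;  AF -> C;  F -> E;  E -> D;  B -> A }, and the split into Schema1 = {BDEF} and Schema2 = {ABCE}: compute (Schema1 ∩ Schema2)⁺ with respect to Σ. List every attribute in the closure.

ABDE

Schema1 ∩ Schema2 = {BE}.
E → D applies, adding D
B → A applies, adding A
Closure: {ABDE}.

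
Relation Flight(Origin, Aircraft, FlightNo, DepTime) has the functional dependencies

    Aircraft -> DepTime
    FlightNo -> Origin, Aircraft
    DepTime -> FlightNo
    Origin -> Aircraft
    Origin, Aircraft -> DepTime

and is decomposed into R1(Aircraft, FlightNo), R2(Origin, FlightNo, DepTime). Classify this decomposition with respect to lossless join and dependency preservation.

lossless and dependency-preserving

Lossless test: (FlightNo)⁺ = {Origin, Aircraft, FlightNo, DepTime}, which contains all of one fragment — lossless.
Dependency preservation: Aircraft → DepTime; FlightNo → Origin, Aircraft; Origin → Aircraft; Origin, Aircraft → DepTime are not contained in any single fragment, but the restricted closure of each left-hand side across the fragments still reaches the right-hand side; the remaining FDs each lie inside some fragment. All dependencies are preserved.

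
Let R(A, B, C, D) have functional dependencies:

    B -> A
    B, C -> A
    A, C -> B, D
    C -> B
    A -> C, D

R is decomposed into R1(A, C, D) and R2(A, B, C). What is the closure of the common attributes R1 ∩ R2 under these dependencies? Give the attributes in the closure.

R1 ∩ R2 = {A, C}.
A, C → B, D applies, adding B, D
Closure: {A, B, C, D}.

A, B, C, D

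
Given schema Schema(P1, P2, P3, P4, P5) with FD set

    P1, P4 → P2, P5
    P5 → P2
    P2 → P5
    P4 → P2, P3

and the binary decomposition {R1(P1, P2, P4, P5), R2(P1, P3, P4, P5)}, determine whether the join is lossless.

Yes

Common attributes: R1 ∩ R2 = {P1, P4, P5}.
Closure of {P1, P4, P5}: P1, P4 → P2, P5 applies, adding P2; P4 → P2, P3 applies, adding P3. So (P1, P4, P5)⁺ = {P1, P2, P3, P4, P5}.
This closure contains every attribute of R1, so R1 ∩ R2 → R1. The join is lossless.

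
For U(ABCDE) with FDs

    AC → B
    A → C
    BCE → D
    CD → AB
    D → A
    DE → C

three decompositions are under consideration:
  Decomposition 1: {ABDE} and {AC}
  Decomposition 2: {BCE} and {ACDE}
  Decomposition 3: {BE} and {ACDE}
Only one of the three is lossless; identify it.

Decomposition 1

Decomposition 1: common = {A}, closure = {ABC} → lossless.
Decomposition 2: common = {CE}, closure = {CE} → lossy.
Decomposition 3: common = {E}, closure = {E} → lossy.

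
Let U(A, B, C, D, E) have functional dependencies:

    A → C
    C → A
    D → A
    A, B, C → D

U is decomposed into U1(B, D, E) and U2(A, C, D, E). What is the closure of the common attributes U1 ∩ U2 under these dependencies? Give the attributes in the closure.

A, C, D, E

U1 ∩ U2 = {D, E}.
D → A applies, adding A
A → C applies, adding C
Closure: {A, C, D, E}.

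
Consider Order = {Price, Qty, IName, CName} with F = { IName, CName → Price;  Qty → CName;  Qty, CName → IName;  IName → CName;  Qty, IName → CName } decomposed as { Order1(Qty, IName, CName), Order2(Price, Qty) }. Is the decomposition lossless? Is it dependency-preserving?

lossless but not dependency-preserving

Lossless test: (Qty)⁺ = {Price, Qty, IName, CName}, which contains all of one fragment — lossless.
Dependency preservation: the restricted closure of {IName, CName} across the fragments never reaches {Price}, so IName, CName → Price cannot be enforced without a join — not preserved.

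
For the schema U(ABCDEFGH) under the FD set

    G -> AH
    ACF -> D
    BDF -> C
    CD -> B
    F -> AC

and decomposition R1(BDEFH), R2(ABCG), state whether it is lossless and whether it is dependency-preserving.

Lossless test: (B)⁺ = {B}, which is a superkey of neither fragment — lossy.
Dependency preservation: the restricted closure of {G} across the fragments never reaches {AH}, so G → AH cannot be enforced without a join — not preserved.

lossy and not dependency-preserving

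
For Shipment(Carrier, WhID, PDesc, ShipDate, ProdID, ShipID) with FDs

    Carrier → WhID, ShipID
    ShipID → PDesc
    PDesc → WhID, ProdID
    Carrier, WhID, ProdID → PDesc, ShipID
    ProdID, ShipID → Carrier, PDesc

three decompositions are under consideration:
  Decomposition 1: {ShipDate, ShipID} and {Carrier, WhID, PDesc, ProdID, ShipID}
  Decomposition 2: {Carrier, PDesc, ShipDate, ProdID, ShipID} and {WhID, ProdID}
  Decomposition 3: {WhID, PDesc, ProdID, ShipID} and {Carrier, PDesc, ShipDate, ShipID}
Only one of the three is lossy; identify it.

Decomposition 1: common = {ShipID}, closure = {Carrier, WhID, PDesc, ProdID, ShipID} → lossless.
Decomposition 2: common = {ProdID}, closure = {ProdID} → lossy.
Decomposition 3: common = {PDesc, ShipID}, closure = {Carrier, WhID, PDesc, ProdID, ShipID} → lossless.

Decomposition 2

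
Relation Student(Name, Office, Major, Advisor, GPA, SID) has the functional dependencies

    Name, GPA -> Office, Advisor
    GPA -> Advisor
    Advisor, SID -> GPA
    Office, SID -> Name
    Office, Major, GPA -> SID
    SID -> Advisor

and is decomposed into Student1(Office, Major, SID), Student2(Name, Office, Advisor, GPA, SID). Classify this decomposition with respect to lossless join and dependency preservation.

Lossless test: (Office, SID)⁺ = {Name, Office, Advisor, GPA, SID}, which contains all of one fragment — lossless.
Dependency preservation: the restricted closure of {Office, Major, GPA} across the fragments never reaches {SID}, so Office, Major, GPA → SID cannot be enforced without a join — not preserved.

lossless but not dependency-preserving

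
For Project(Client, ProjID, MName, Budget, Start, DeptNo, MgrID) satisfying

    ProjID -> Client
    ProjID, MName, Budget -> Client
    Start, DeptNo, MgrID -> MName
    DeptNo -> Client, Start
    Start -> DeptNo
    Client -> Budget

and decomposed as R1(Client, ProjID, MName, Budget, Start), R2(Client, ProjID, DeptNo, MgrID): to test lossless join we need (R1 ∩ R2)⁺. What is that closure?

Client, ProjID, Budget

R1 ∩ R2 = {Client, ProjID}.
Client → Budget applies, adding Budget
Closure: {Client, ProjID, Budget}.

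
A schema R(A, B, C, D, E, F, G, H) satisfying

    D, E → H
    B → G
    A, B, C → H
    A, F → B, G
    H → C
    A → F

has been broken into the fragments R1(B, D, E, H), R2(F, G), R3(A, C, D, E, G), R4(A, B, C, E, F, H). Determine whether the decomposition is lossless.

Chase test. Columns are A, B, C, D, E, F, G, H; row i has aⱼ where attribute j ∈ Ri, else bᵢⱼ.
Initial tableau (one row per fragment):
  row 1: b11 a2 b13 a4 a5 b16 b17 a8
  row 2: b21 b22 b23 b24 b25 a6 a7 b28
  row 3: a1 b32 a3 a4 a5 b36 a7 b38
  row 4: a1 a2 a3 b44 a5 a6 b47 a8
Rows 1 and 3 agree on D, E; apply D, E→H and equate their H entries.
Rows 1 and 4 agree on B; apply B→G and equate their G entries.
Rows 1 and 3 agree on H; apply H→C and equate their C entries.
Rows 3 and 4 agree on A; apply A→F and equate their F entries.
Rows 3 and 4 agree on A, F; apply A, F→B, G and equate their B, G entries.
Row 3 is now all distinguished symbols — the join is lossless.

Yes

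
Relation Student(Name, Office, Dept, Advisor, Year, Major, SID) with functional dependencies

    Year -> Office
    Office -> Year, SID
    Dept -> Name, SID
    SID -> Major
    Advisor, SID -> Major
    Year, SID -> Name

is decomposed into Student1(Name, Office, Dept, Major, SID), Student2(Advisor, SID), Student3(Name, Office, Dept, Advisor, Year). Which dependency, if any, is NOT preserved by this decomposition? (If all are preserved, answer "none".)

Year → Office lies within Student3.
Office → Year, SID: restricted closure across fragments reaches Year, SID.
Dept → Name, SID lies within Student1.
SID → Major lies within Student1.
Advisor, SID → Major: restricted closure across fragments reaches Major.
Year, SID → Name: restricted closure across fragments reaches Name.
Every dependency is enforceable on the fragments, so the decomposition is dependency-preserving.

none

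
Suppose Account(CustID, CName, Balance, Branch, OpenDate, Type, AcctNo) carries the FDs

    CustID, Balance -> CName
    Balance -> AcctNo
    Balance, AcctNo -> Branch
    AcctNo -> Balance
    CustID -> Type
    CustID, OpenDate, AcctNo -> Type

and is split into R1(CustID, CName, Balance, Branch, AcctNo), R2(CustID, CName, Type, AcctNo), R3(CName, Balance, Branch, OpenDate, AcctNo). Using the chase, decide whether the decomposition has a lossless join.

No

Chase test. Columns are CustID, CName, Balance, Branch, OpenDate, Type, AcctNo; row i has aⱼ where attribute j ∈ Ri, else bᵢⱼ.
Initial tableau (one row per fragment):
  row 1: a1 a2 a3 a4 b15 b16 a7
  row 2: a1 a2 b23 b24 b25 a6 a7
  row 3: b31 a2 a3 a4 a5 b36 a7
Rows 1 and 2 agree on AcctNo; apply AcctNo→Balance and equate their Balance entries.
Rows 1 and 2 agree on CustID; apply CustID→Type and equate their Type entries.
Rows 1 and 2 agree on Balance, AcctNo; apply Balance, AcctNo→Branch and equate their Branch entries.
No row becomes fully distinguished — the join is lossy.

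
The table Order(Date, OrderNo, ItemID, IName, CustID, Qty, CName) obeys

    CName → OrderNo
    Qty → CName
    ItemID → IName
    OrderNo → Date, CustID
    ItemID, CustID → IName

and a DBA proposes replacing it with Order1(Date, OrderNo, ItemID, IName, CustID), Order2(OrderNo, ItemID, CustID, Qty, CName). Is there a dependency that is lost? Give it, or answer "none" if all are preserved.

none

CName → OrderNo lies within Order2.
Qty → CName lies within Order2.
ItemID → IName lies within Order1.
OrderNo → Date, CustID lies within Order1.
ItemID, CustID → IName lies within Order1.
Every dependency is enforceable on the fragments, so the decomposition is dependency-preserving.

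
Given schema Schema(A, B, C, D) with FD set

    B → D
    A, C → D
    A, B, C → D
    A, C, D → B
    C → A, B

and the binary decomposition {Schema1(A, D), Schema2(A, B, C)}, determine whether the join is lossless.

Common attributes: Schema1 ∩ Schema2 = {A}.
No dependency enlarges {A}, so (A)⁺ = {A}.
The closure contains neither all of Schema1 = {A, D} nor all of Schema2 = {A, B, C}, so the common attributes are not a superkey of either fragment. The join is lossy.

No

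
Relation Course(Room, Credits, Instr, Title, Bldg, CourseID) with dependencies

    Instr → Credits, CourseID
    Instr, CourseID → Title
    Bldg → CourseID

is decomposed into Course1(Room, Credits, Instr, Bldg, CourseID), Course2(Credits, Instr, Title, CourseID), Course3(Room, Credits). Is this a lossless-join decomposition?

Yes

Chase test. Columns are Room, Credits, Instr, Title, Bldg, CourseID; row i has aⱼ where attribute j ∈ Coursei, else bᵢⱼ.
Initial tableau (one row per fragment):
  row 1: a1 a2 a3 b14 a5 a6
  row 2: b21 a2 a3 a4 b25 a6
  row 3: a1 a2 b33 b34 b35 b36
Rows 1 and 2 agree on Instr, CourseID; apply Instr, CourseID→Title and equate their Title entries.
Row 1 is now all distinguished symbols — the join is lossless.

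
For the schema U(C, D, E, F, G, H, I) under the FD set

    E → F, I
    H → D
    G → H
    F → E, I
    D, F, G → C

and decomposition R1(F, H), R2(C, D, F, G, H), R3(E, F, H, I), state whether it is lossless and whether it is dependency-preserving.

Lossless test (chase): Rows 1 and 2 agree on H; apply H→D and equate their D entries. Rows 1 and 3 agree on H; apply H→D and equate their D entries. Rows 1 and 2 agree on F; apply F→E, I and equate their E, I entries. Rows 1 and 3 agree on F; apply F→E, I and equate their E, I entries. Row 2 is now all distinguished symbols — the join is lossless.
Dependency preservation: every FD's attributes lie within a single fragment, so each can be enforced locally — preserved.

lossless and dependency-preserving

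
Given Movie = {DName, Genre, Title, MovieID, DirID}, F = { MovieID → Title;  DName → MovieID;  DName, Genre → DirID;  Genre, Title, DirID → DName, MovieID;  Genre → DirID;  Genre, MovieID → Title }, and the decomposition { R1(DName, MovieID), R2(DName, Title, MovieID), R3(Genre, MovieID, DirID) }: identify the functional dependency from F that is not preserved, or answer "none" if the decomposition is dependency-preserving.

Check Genre, Title, DirID → DName, MovieID: no single fragment contains all of {DName, Genre, Title, MovieID, DirID}, and the restricted closure of {Genre, Title, DirID} across the fragments never reaches {DName, MovieID}.
MovieID → Title is preserved.
DName → MovieID is preserved.
DName, Genre → DirID is preserved.
Genre → DirID is preserved.
Genre, MovieID → Title is preserved.

Genre, Title, DirID → DName, MovieID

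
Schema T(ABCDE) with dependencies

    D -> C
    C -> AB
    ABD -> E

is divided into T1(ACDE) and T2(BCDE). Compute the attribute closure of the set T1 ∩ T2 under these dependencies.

T1 ∩ T2 = {CDE}.
C → AB applies, adding AB
Closure: {ABCDE}.

ABCDE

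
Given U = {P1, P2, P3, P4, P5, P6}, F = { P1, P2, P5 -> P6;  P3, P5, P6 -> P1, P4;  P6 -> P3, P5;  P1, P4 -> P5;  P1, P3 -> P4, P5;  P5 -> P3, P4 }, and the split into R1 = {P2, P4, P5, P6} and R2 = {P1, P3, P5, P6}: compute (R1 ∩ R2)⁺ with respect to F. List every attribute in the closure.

P1, P3, P4, P5, P6

R1 ∩ R2 = {P5, P6}.
P6 → P3, P5 applies, adding P3
P5 → P3, P4 applies, adding P4
P3, P5, P6 → P1, P4 applies, adding P1
Closure: {P1, P3, P4, P5, P6}.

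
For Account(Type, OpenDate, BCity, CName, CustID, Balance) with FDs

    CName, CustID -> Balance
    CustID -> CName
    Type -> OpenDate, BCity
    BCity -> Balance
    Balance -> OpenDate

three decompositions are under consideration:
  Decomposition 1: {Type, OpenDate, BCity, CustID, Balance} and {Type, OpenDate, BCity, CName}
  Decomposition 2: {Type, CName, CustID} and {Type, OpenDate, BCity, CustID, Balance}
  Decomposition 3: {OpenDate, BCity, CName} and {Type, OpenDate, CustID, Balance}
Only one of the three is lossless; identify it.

Decomposition 2

Decomposition 1: common = {Type, OpenDate, BCity}, closure = {Type, OpenDate, BCity, Balance} → lossy.
Decomposition 2: common = {Type, CustID}, closure = {Type, OpenDate, BCity, CName, CustID, Balance} → lossless.
Decomposition 3: common = {OpenDate}, closure = {OpenDate} → lossy.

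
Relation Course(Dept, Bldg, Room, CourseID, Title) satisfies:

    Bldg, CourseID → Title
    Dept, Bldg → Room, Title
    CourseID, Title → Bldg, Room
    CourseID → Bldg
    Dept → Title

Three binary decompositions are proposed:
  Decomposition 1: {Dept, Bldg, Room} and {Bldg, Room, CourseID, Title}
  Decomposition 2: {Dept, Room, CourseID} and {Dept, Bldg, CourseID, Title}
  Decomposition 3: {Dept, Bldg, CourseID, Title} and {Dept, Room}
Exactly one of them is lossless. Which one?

Decomposition 1: common = {Bldg, Room}, closure = {Bldg, Room} → lossy.
Decomposition 2: common = {Dept, CourseID}, closure = {Dept, Bldg, Room, CourseID, Title} → lossless.
Decomposition 3: common = {Dept}, closure = {Dept, Title} → lossy.

Decomposition 2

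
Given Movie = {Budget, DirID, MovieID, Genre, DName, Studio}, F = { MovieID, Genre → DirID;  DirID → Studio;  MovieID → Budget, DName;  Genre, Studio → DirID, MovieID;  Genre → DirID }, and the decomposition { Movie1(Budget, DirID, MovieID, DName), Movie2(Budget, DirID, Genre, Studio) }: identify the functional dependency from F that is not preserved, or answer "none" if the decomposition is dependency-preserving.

Check Genre, Studio → DirID, MovieID: no single fragment contains all of {DirID, MovieID, Genre, Studio}, and the restricted closure of {Genre, Studio} across the fragments never reaches {DirID, MovieID}.
MovieID, Genre → DirID is preserved.
DirID → Studio is preserved.
MovieID → Budget, DName is preserved.
Genre → DirID is preserved.

Genre, Studio → DirID, MovieID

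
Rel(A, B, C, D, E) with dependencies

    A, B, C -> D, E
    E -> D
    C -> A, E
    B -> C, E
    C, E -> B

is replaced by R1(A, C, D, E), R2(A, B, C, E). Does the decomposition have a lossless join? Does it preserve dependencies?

lossless and dependency-preserving

Lossless test: (A, C, E)⁺ = {A, B, C, D, E}, which contains all of one fragment — lossless.
Dependency preservation: A, B, C → D, E is not contained in any single fragment, but the restricted closure of its left-hand side across the fragments still reaches the right-hand side; the remaining FDs each lie inside some fragment. All dependencies are preserved.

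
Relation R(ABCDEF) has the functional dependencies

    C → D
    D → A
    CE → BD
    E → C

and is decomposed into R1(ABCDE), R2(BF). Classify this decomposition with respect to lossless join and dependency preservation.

Lossless test: (B)⁺ = {B}, which is a superkey of neither fragment — lossy.
Dependency preservation: every FD's attributes lie within a single fragment, so each can be enforced locally — preserved.

lossy but dependency-preserving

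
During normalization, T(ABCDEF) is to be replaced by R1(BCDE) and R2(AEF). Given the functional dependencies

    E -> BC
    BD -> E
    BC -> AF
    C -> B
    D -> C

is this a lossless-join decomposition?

Common attributes: R1 ∩ R2 = {E}.
Closure of {E}: E → BC applies, adding BC; BC → AF applies, adding AF. So (E)⁺ = {ABCEF}.
This closure contains every attribute of R2, so R1 ∩ R2 → R2. The join is lossless.

Yes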